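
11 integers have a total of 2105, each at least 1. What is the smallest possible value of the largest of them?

192

If every one of the 11 were at most 191, the total would be at most 11 × 191 = 2101 < 2105.
Achievable: 4 of them at 192 and 7 at 191 total 2105.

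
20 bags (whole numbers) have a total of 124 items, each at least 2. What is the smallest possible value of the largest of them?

Some value must be at least ⌈124/20⌉ = 7, since 20 × 6 = 120 < 124.
Equality holds with 4 values of 7 and 16 values of 6.

7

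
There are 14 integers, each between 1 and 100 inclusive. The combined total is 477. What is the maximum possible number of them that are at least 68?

If k of the values are ≥ 68, the total is ≥ 68k + 1(14 − k).
Setting 68k + 1(14 − k) ≤ 477 gives 67k ≤ 463, so k ≤ 6.
k = 6 is achieved by 6 values at 68 and 8 at 1, total 416; add 61 to one value (staying below 68) to reach 477.

6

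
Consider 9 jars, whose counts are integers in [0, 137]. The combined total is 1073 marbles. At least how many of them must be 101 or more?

Each value short of 101 is at most 100, costing at least 137 − 100 = 37 against the maximum total of 1233.
We can afford to lose at most 1233 − 1073 = 160, so at most ⌊160/37⌋ = 4 fall short, and at least 5 are ≥ 101.
Exactly 5 works: 5 values at 137 and 4 at 100 total 1085; lower one of the high values by 12 (still ≥ 101) to hit 1073.

5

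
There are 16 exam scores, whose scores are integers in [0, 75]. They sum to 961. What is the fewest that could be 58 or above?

Suppose at most 16 − j of them reach 58; then j values are ≤ 57 and the rest ≤ 75.
The total is then ≤ 57·j + 75·(16 − j) = 1200 − 18j. For this to be ≥ 961 we need j ≤ 13, so at least 16 − 13 = 3 must reach 58.
Exactly 3 works: 3 values at 75 and 13 at 57 total 966; lower one of the high values by 5 (still ≥ 58) to hit 961.

3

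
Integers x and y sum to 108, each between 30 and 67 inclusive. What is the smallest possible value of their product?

2747

xy = x(108 − x) is concave in x, so over [41, 67] it is minimized at an endpoint.
The extreme feasible split is x = 41, y = 67, giving xy = 2747.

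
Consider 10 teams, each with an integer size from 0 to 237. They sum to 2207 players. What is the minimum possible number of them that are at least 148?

If only k of them are at least 148, the other 10 − k are at most 147, so the total is at most k·237 + (10 − k)·147.
This must reach 2207, so k·237 + (10 − k)·147 ≥ 2207, giving k ≥ 9.
Exactly 9 works: 9 values at 237 and 1 at 147 total 2280; lower one of the high values by 73 (still ≥ 148) to hit 2207.

9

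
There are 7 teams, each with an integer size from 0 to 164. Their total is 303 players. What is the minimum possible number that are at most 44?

If only k of them are at most 44, the other 7 − k are at least 45, so the total is at least (7 − k)·45 + k·0.
This is ≤ 303, so (7 − k)·45 + 0k ≤ 303, which gives k ≥ 1.
Exactly 1 works: 1 value at 0 and 6 at 45 total 270; raise one of the low values by 33 (still ≤ 44) to hit 303.

1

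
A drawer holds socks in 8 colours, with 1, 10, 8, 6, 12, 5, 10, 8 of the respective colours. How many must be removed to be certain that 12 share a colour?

In the worst case you take as many as possible of each colour without reaching 12: 1 + 10 + 8 + 6 + 11 + 5 + 10 + 8 = 59.
The next one must give 12 of some colour, so 59 + 1 = 60.

60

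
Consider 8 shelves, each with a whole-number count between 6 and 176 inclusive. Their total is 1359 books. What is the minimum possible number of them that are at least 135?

If only k of them are at least 135, the other 8 − k are at most 134, so the total is at most k·176 + (8 − k)·134.
This must reach 1359, so k·176 + (8 − k)·134 ≥ 1359, giving k ≥ 7.
Exactly 7 works: 7 values at 176 and 1 at 134 total 1366; lower one of the high values by 7 (still ≥ 135) to hit 1359.

7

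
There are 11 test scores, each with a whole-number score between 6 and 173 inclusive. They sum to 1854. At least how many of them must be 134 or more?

10

Suppose at most 11 − j of them reach 134; then j values are ≤ 133 and the rest ≤ 173.
The total is then ≤ 133·j + 173·(11 − j) = 1903 − 40j. For this to be ≥ 1854 we need j ≤ 1, so at least 11 − 1 = 10 must reach 134.
Exactly 10 works: 10 values at 173 and 1 at 133 total 1863; lower one of the high values by 9 (still ≥ 134) to hit 1854.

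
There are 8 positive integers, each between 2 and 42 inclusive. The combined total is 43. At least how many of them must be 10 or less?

5

If only k of them are at most 10, the other 8 − k are at least 11, so the total is at least (8 − k)·11 + k·2.
This is ≤ 43, so (8 − k)·11 + 2k ≤ 43, which gives k ≥ 5.
Exactly 5 works: 5 values at 2 and 3 at 11 total 43.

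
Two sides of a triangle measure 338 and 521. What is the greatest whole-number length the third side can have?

The third side must be less than 338 + 521 = 859.
The largest integer below 859 is 858.

858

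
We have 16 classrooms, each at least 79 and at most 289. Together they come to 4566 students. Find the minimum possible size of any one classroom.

To make one classroom as small as possible, make the other 15 as large as possible.
The other 15 contribute at most 15 × 289 = 4335, leaving at least 4566 − 4335 = 231.
Since 231 ≥ 79, this is achievable: one at 231 and 15 at 289.

231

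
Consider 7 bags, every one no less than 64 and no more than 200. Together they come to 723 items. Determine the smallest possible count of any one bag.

Minimizing one value means maximizing the remaining 6.
The other 6 can take up 6 × 200 = 1200 ≥ 723 − 64, so one bag can sit at its floor of 64.
Achievable: one at 64 and the other 6 totalling 659, which fits since 6 × 64 ≤ 659 ≤ 6 × 200.

64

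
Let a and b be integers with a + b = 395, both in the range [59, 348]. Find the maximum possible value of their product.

39006

For a fixed sum, the product ab is largest when a and b are as close as possible.
Taking a = 197 and b = 198 (both in [59, 348]) gives ab = 39006.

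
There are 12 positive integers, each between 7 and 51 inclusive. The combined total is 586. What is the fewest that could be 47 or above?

Suppose at most 12 − j of them reach 47; then j values are ≤ 46 and the rest ≤ 51.
The total is then ≤ 46·j + 51·(12 − j) = 612 − 5j. For this to be ≥ 586 we need j ≤ 5, so at least 12 − 5 = 7 must reach 47.
Exactly 7 works: 7 values at 51 and 5 at 46 total 587; lower one of the high values by 1 (still ≥ 47) to hit 586.

7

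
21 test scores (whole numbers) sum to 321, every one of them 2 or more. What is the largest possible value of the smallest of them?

The 21 values sum to 321, so their minimum is at most ⌊321/21⌋ = 15.
Taking 15 copies of 15 and 6 copies of 16 gives exactly 321, so 15 is attained.

15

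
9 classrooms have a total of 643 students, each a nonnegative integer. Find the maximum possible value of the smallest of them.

71

If every one of the 9 were at least 72, the total would be at least 9 × 72 = 648 > 643.
Achievable: 5 of them at 71 and 4 at 72 total 643.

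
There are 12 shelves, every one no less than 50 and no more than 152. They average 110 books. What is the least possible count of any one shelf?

To make one shelf as small as possible, make the other 11 as large as possible.
The total is 12 × 110 = 1320.
The other 11 can take up 11 × 152 = 1672 ≥ 1320 − 50, so one shelf can sit at its floor of 50.
Achievable: one at 50 and the other 11 totalling 1270, which fits since 11 × 50 ≤ 1270 ≤ 11 × 152.

50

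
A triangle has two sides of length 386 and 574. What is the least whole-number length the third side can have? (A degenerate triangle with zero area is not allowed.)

The third side must exceed |386 − 574| = 188.
The smallest integer above 188 is 189.

189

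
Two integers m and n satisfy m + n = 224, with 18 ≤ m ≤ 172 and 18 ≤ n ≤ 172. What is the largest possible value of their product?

12544

For a fixed sum, the product mn is largest when m and n are as close as possible.
Taking m = 112 and n = 112 (both in [18, 172]) gives mn = 12544.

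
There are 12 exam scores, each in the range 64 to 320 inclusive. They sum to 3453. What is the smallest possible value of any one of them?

To make one score as small as possible, make the other 11 as large as possible.
The other 11 can take up 11 × 320 = 3520 ≥ 3453 − 64, so one score can sit at its floor of 64.
Achievable: one at 64 and the other 11 totalling 3389, which fits since 11 × 64 ≤ 3389 ≤ 11 × 320.

64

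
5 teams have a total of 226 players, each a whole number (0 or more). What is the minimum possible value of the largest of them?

46

The 5 values sum to 226, so their maximum is at least ⌈226/5⌉ = 46.
Achievable: 1 of them at 46 and 4 at 45 total 226.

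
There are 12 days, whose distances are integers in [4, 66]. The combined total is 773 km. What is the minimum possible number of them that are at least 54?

11

Each value short of 54 is at most 53, costing at least 66 − 53 = 13 against the maximum total of 792.
We can afford to lose at most 792 − 773 = 19, so at most ⌊19/13⌋ = 1 fall short, and at least 11 are ≥ 54.
Exactly 11 works: 11 values at 66 and 1 at 53 total 779; lower one of the high values by 6 (still ≥ 54) to hit 773.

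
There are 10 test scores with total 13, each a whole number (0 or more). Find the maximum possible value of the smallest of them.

If every one of the 10 were at least 2, the total would be at least 10 × 2 = 20 > 13.
Achievable: 7 of them at 1 and 3 at 2 total 13.

1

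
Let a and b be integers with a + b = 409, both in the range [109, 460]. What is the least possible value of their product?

ab = a(409 − a) is concave in a, so over [109, 300] it is minimized at an endpoint.
At the endpoint a = 109, b = 409 − 109 = 300, so ab = 109 × 300 = 32700.

32700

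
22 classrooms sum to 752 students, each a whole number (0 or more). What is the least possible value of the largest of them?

If every one of the 22 were at most 34, the total would be at most 22 × 34 = 748 < 752.
Equality holds with 4 values of 35 and 18 values of 34.

35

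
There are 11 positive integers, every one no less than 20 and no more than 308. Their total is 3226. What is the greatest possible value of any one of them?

To make one integer as large as possible, make the other 10 as small as possible.
The other 10 contribute at least 10 × 20 = 200, leaving at most 3226 − 200 = 3026.
But each integer is capped at 308, so the maximum is 308.
Achievable: one at 308 and the other 10 totalling 2918, which fits since 10 × 20 ≤ 2918 ≤ 10 × 308.

308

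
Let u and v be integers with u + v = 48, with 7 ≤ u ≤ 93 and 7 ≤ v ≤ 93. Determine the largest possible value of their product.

576

With u + v fixed, uv peaks when the two are closest together.
Taking u = 24 and v = 24 (both in [7, 93]) gives uv = 576.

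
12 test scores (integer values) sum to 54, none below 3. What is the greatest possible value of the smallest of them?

4

If every one of the 12 were at least 5, the total would be at least 12 × 5 = 60 > 54.
Achievable: 6 of them at 4 and 6 at 5 total 54.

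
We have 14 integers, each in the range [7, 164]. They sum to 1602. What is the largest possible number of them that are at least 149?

10

With k values at 149 or above and the rest at least 7, the sum is at least 98 + 142k.
Since the sum is 1602, we need 142k ≤ 1504, i.e. k ≤ 10.
k = 10 is achieved by 10 values at 149 and 4 at 7, total 1518; add 84 to one value (staying below 149) to reach 1602.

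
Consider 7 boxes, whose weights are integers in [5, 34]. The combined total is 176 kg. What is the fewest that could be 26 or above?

1

Suppose at most 7 − j of them reach 26; then j values are ≤ 25 and the rest ≤ 34.
The total is then ≤ 25·j + 34·(7 − j) = 238 − 9j. For this to be ≥ 176 we need j ≤ 6, so at least 7 − 6 = 1 must reach 26.
Exactly 1 works: 1 value at 34 and 6 at 25 total 184; lower one of the high values by 8 (still ≥ 26) to hit 176.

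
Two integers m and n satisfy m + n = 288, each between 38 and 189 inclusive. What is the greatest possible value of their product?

20736

mn = m(288 − m) is maximized when m is as near 288/2 as the bounds allow.
Taking m = 144 and n = 144 (both in [38, 189]) gives mn = 20736.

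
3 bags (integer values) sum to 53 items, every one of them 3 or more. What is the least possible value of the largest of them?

The 3 values sum to 53, so their maximum is at least ⌈53/3⌉ = 18.
Achievable: 2 of them at 18 and 1 at 17 total 53.

18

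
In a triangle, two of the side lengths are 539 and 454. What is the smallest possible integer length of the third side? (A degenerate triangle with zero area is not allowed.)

The third side must exceed |539 − 454| = 85.
The smallest integer above 85 is 86.

86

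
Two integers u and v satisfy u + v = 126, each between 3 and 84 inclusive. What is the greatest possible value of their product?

3969

For a fixed sum, the product uv is largest when u and v are as close as possible.
Taking u = 63 and v = 63 (both in [3, 84]) gives uv = 3969.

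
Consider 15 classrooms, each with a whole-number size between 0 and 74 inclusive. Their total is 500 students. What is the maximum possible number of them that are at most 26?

12

Suppose k of them are at most 26. Those contribute at most 26 each and the rest at most 74 each.
So the total is at most 26k + 74(15 − k) = 1110 − 48k. This must still be ≥ 500, so k ≤ 12.
k = 12 is achieved by 12 values at 26 and 3 at 74, total 534; lower one of the 74's by 34 (still > 26) to reach 500.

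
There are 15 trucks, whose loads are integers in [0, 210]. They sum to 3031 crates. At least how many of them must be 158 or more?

13

Each value short of 158 is at most 157, costing at least 210 − 157 = 53 against the maximum total of 3150.
We can afford to lose at most 3150 − 3031 = 119, so at most ⌊119/53⌋ = 2 fall short, and at least 13 are ≥ 158.
Exactly 13 works: 13 values at 210 and 2 at 157 total 3044; lower one of the high values by 13 (still ≥ 158) to hit 3031.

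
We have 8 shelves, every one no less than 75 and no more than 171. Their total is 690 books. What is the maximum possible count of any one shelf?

165

Maximizing one value means minimizing the remaining 7.
The other 7 contribute at least 7 × 75 = 525, leaving at most 690 − 525 = 165.
Since 165 ≤ 171, this is achievable: one at 165 and 7 at 75.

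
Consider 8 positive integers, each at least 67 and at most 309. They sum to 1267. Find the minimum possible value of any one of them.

67

To make one integer as small as possible, make the other 7 as large as possible.
The other 7 can take up 7 × 309 = 2163 ≥ 1267 − 67, so one integer can sit at its floor of 67.
Achievable: one at 67 and the other 7 totalling 1200, which fits since 7 × 67 ≤ 1200 ≤ 7 × 309.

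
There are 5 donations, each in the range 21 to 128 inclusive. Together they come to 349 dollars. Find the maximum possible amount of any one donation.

128

To make one donation as large as possible, make the other 4 as small as possible.
The other 4 contribute at least 4 × 21 = 84, leaving at most 349 − 84 = 265.
But each donation is capped at 128, so the maximum is 128.
Achievable: one at 128 and the other 4 totalling 221, which fits since 4 × 21 ≤ 221 ≤ 4 × 128.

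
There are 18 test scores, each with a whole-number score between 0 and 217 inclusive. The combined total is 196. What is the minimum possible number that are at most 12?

3

If only k of them are at most 12, the other 18 − k are at least 13, so the total is at least (18 − k)·13 + k·0.
This is ≤ 196, so (18 − k)·13 + 0k ≤ 196, which gives k ≥ 3.
Exactly 3 works: 3 values at 0 and 15 at 13 total 195; raise one of the low values by 1 (still ≤ 12) to hit 196.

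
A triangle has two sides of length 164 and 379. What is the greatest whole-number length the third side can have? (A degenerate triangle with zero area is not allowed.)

542

The third side must be less than 164 + 379 = 543.
The largest integer below 543 is 542.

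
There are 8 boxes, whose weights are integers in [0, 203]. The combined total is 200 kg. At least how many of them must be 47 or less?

If only k of them are at most 47, the other 8 − k are at least 48, so the total is at least (8 − k)·48 + k·0.
This is ≤ 200, so (8 − k)·48 + 0k ≤ 200, which gives k ≥ 4.
Exactly 4 works: 4 values at 0 and 4 at 48 total 192; raise one of the low values by 8 (still ≤ 47) to hit 200.

4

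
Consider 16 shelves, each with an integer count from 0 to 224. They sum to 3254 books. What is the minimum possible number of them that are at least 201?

Each value short of 201 is at most 200, costing at least 224 − 200 = 24 against the maximum total of 3584.
We can afford to lose at most 3584 − 3254 = 330, so at most ⌊330/24⌋ = 13 fall short, and at least 3 are ≥ 201.
Exactly 3 works: 3 values at 224 and 13 at 200 total 3272; lower one of the high values by 18 (still ≥ 201) to hit 3254.

3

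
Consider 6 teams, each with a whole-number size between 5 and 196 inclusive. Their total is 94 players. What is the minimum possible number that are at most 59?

5

If only k of them are at most 59, the other 6 − k are at least 60, so the total is at least (6 − k)·60 + k·5.
This is ≤ 94, so (6 − k)·60 + 5k ≤ 94, which gives k ≥ 5.
Exactly 5 works: 5 values at 5 and 1 at 60 total 85; raise one of the low values by 9 (still ≤ 59) to hit 94.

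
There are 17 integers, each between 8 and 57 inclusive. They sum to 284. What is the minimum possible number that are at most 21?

7

Let j be the number exceeding 21. Then the total is ≥ 22·j + 8·(17 − j) = 136 + 14j.
So 14j ≤ 148 and j ≤ 10; hence at least 17 − 10 = 7 are ≤ 21.
Exactly 7 works: 7 values at 8 and 10 at 22 total 276; raise one of the low values by 8 (still ≤ 21) to hit 284.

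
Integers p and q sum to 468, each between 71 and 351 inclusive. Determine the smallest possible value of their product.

41067

For a fixed sum, pq is smallest when p and q are as far apart as possible.
The extreme feasible split is p = 117, q = 351, giving pq = 41067.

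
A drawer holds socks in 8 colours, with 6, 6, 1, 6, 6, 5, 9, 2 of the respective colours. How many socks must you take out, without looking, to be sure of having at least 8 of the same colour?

In the worst case you take as many as possible of each colour without reaching 8: 6 + 6 + 1 + 6 + 6 + 5 + 7 + 2 = 39.
The next one must give 8 of some colour, so 39 + 1 = 40.

40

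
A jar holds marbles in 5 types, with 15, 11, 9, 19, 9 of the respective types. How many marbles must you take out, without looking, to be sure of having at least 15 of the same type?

In the worst case you take as many as possible of each type without reaching 15: 14 + 11 + 9 + 14 + 9 = 57.
The next one must give 15 of some type, so 57 + 1 = 58.

58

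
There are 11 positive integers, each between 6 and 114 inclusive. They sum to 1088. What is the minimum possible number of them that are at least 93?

Suppose at most 11 − j of them reach 93; then j values are ≤ 92 and the rest ≤ 114.
The total is then ≤ 92·j + 114·(11 − j) = 1254 − 22j. For this to be ≥ 1088 we need j ≤ 7, so at least 11 − 7 = 4 must reach 93.
Exactly 4 works: 4 values at 114 and 7 at 92 total 1100; lower one of the high values by 12 (still ≥ 93) to hit 1088.

4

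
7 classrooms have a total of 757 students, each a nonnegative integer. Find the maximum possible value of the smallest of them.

The average is 757/7 < 109, so some value is ≤ 108.
Equality holds with 6 values of 108 and 1 value of 109.

108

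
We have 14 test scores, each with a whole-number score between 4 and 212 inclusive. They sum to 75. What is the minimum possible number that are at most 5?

5

If only k of them are at most 5, the other 14 − k are at least 6, so the total is at least (14 − k)·6 + k·4.
This is ≤ 75, so (14 − k)·6 + 4k ≤ 75, which gives k ≥ 5.
Exactly 5 works: 5 values at 4 and 9 at 6 total 74; raise one of the low values by 1 (still ≤ 5) to hit 75.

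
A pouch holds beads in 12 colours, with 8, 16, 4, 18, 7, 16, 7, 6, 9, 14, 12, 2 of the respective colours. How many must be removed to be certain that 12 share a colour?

In the worst case you take as many as possible of each colour without reaching 12: 8 + 11 + 4 + 11 + 7 + 11 + 7 + 6 + 9 + 11 + 11 + 2 = 98.
The next one must give 12 of some colour, so 98 + 1 = 99.

99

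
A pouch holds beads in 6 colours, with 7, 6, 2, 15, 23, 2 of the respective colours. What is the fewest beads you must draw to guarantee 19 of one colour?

In the worst case you take as many as possible of each colour without reaching 19: 7 + 6 + 2 + 15 + 18 + 2 = 50.
The next one must give 19 of some colour, so 50 + 1 = 51.

51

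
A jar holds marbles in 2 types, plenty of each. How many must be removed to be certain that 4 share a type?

You could draw 3 of every type without reaching 4 of any — 6 in all.
One more forces 4 of some type, so 6 + 1 = 7.

7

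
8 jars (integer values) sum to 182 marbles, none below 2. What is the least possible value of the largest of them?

23

Some value must be at least ⌈182/8⌉ = 23, since 8 × 22 = 176 < 182.
Taking 2 copies of 22 and 6 copies of 23 gives exactly 182, so 23 is attained.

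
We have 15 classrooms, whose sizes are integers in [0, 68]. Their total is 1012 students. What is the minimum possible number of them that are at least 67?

If only k of them are at least 67, the other 15 − k are at most 66, so the total is at most k·68 + (15 − k)·66.
This must reach 1012, so k·68 + (15 − k)·66 ≥ 1012, giving k ≥ 11.
Exactly 11 works: 11 values at 68 and 4 at 66 total 1012.

11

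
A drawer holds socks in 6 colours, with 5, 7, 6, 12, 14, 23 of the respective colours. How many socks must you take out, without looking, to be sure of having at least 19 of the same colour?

63

In the worst case you take as many as possible of each colour without reaching 19: 5 + 7 + 6 + 12 + 14 + 18 = 62.
The next one must give 19 of some colour, so 62 + 1 = 63.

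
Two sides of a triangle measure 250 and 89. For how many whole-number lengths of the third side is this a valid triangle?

The triangle inequality gives |250 − 89| < c < 250 + 89, i.e. 161 < c < 339.
So c can be any integer from 162 to 338: 177 values.

177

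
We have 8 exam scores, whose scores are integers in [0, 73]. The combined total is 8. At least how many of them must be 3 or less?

If only k of them are at most 3, the other 8 − k are at least 4, so the total is at least (8 − k)·4 + k·0.
This is ≤ 8, so (8 − k)·4 + 0k ≤ 8, which gives k ≥ 6.
Exactly 6 works: 6 values at 0 and 2 at 4 total 8.

6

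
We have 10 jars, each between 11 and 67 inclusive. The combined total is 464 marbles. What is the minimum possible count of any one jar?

11

Minimizing one value means maximizing the remaining 9.
The other 9 can take up 9 × 67 = 603 ≥ 464 − 11, so one jar can sit at its floor of 11.
Achievable: one at 11 and the other 9 totalling 453, which fits since 9 × 11 ≤ 453 ≤ 9 × 67.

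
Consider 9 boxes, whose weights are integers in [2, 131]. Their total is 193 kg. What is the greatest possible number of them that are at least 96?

Suppose k of them are at least 96. Those contribute at least 96 each and the other 9 − k at least 2 each.
So the total is at least 96k + 2(9 − k) = 18 + 94k. This must be ≤ 193, giving k ≤ 1.
k = 1 is achieved by 1 value at 96 and 8 at 2, total 112; add 81 to one value (staying below 96) to reach 193.

1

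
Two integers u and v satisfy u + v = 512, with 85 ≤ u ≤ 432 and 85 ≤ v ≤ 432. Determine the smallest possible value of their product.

36295

For a fixed sum, uv is smallest when u and v are as far apart as possible.
At the endpoint u = 85, v = 512 − 85 = 427, so uv = 85 × 427 = 36295.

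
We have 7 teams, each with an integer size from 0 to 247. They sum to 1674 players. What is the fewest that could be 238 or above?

2

Each value short of 238 is at most 237, costing at least 247 − 237 = 10 against the maximum total of 1729.
We can afford to lose at most 1729 − 1674 = 55, so at most ⌊55/10⌋ = 5 fall short, and at least 2 are ≥ 238.
Exactly 2 works: 2 values at 247 and 5 at 237 total 1679; lower one of the high values by 5 (still ≥ 238) to hit 1674.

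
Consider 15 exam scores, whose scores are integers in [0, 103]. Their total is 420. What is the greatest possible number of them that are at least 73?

5

With k values at 73 or above and the rest at least 0, the sum is at least 0 + 73k.
Since the sum is 420, we need 73k ≤ 420, i.e. k ≤ 5.
k = 5 is achieved by 5 values at 73 and 10 at 0, total 365; add 55 to one value (staying below 73) to reach 420.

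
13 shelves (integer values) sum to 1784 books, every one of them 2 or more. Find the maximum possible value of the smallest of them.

The 13 values sum to 1784, so their minimum is at most ⌊1784/13⌋ = 137.
Taking 10 copies of 137 and 3 copies of 138 gives exactly 1784, so 137 is attained.

137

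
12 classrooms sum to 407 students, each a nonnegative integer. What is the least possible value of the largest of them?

34

Some value must be at least ⌈407/12⌉ = 34, since 12 × 33 = 396 < 407.
Taking 1 copy of 33 and 11 copies of 34 gives exactly 407, so 34 is attained.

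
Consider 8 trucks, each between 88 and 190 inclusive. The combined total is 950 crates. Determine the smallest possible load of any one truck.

88

To make one truck as small as possible, make the other 7 as large as possible.
The other 7 can take up 7 × 190 = 1330 ≥ 950 − 88, so one truck can sit at its floor of 88.
Achievable: one at 88 and the other 7 totalling 862, which fits since 7 × 88 ≤ 862 ≤ 7 × 190.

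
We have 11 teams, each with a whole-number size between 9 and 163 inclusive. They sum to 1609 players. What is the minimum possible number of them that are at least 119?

7

If only k of them are at least 119, the other 11 − k are at most 118, so the total is at most k·163 + (11 − k)·118.
This must reach 1609, so k·163 + (11 − k)·118 ≥ 1609, giving k ≥ 7.
Exactly 7 works: 7 values at 163 and 4 at 118 total 1613; lower one of the high values by 4 (still ≥ 119) to hit 1609.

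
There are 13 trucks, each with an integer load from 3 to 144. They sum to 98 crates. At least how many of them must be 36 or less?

12

Let j be the number exceeding 36. Then the total is ≥ 37·j + 3·(13 − j) = 39 + 34j.
So 34j ≤ 59 and j ≤ 1; hence at least 13 − 1 = 12 are ≤ 36.
Exactly 12 works: 12 values at 3 and 1 at 37 total 73; raise one of the low values by 25 (still ≤ 36) to hit 98.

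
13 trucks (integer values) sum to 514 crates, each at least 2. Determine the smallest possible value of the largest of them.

40

If every one of the 13 were at most 39, the total would be at most 13 × 39 = 507 < 514.
Equality holds with 7 values of 40 and 6 values of 39.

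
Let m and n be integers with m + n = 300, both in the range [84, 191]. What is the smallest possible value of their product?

20819

Since m + n is fixed, pushing one of them to its bound minimizes the product.
At the endpoint m = 109, n = 300 − 109 = 191, so mn = 109 × 191 = 20819.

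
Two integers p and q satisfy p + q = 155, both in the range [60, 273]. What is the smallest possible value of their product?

5700

Since p + q is fixed, pushing one of them to its bound minimizes the product.
At the endpoint p = 60, q = 155 − 60 = 95, so pq = 60 × 95 = 5700.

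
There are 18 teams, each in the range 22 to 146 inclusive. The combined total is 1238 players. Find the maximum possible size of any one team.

146

To make one team as large as possible, make the other 17 as small as possible.
The other 17 contribute at least 17 × 22 = 374, leaving at most 1238 − 374 = 864.
But each team is capped at 146, so the maximum is 146.
Achievable: one at 146 and the other 17 totalling 1092, which fits since 17 × 22 ≤ 1092 ≤ 17 × 146.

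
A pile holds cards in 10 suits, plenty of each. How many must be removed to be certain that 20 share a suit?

191

In the worst case you draw 19 of each of the 10 suits: 10 × 19 = 190.
One more forces 20 of some suit, so 190 + 1 = 191.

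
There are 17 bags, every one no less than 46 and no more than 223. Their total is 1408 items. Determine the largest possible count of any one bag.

223

Maximizing one value means minimizing the remaining 16.
The other 16 contribute at least 16 × 46 = 736, leaving at most 1408 − 736 = 672.
But each bag is capped at 223, so the maximum is 223.
Achievable: one at 223 and the other 16 totalling 1185, which fits since 16 × 46 ≤ 1185 ≤ 16 × 223.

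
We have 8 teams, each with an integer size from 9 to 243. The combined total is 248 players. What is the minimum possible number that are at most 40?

3

Each value above 40 is at least 41, contributing at least 41 − 9 = 32 above the floor 9.
The sum exceeds the floor total 72 by 176, so at most ⌊176/32⌋ = 5 exceed 40, and at least 3 are ≤ 40.
Exactly 3 works: 3 values at 9 and 5 at 41 total 232; raise one of the low values by 16 (still ≤ 40) to hit 248.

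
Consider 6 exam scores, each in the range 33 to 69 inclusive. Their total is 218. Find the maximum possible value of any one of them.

53

To make one score as large as possible, make the other 5 as small as possible.
The other 5 contribute at least 5 × 33 = 165, leaving at most 218 − 165 = 53.
Since 53 ≤ 69, this is achievable: one at 53 and 5 at 33.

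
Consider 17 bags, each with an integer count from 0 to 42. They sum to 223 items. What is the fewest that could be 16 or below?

4

Each value above 16 is at least 17, contributing at least 17 − 0 = 17 above the floor 0.
The sum exceeds the floor total 0 by 223, so at most ⌊223/17⌋ = 13 exceed 16, and at least 4 are ≤ 16.
Exactly 4 works: 4 values at 0 and 13 at 17 total 221; raise one of the low values by 2 (still ≤ 16) to hit 223.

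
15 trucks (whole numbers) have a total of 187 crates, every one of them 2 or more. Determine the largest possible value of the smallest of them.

12

The 15 values sum to 187, so their minimum is at most ⌊187/15⌋ = 12.
Equality holds with 8 values of 12 and 7 values of 13.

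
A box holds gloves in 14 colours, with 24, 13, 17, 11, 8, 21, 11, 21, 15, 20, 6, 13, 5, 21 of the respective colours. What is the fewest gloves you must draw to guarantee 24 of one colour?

206

In the worst case you take as many as possible of each colour without reaching 24: 23 + 13 + 17 + 11 + 8 + 21 + 11 + 21 + 15 + 20 + 6 + 13 + 5 + 21 = 205.
The next one must give 24 of some colour, so 205 + 1 = 206.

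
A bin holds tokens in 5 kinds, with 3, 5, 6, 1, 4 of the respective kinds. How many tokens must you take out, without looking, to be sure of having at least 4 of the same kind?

In the worst case you take as many as possible of each kind without reaching 4: 3 + 3 + 3 + 1 + 3 = 13.
The next one must give 4 of some kind, so 13 + 1 = 14.

14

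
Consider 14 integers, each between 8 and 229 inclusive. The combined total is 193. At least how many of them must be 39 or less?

12

Each value above 39 is at least 40, contributing at least 40 − 8 = 32 above the floor 8.
The sum exceeds the floor total 112 by 81, so at most ⌊81/32⌋ = 2 exceed 39, and at least 12 are ≤ 39.
Exactly 12 works: 12 values at 8 and 2 at 40 total 176; raise one of the low values by 17 (still ≤ 39) to hit 193.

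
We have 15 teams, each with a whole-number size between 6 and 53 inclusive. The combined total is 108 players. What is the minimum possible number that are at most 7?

6

Let j be the number exceeding 7. Then the total is ≥ 8·j + 6·(15 − j) = 90 + 2j.
So 2j ≤ 18 and j ≤ 9; hence at least 15 − 9 = 6 are ≤ 7.
Exactly 6 works: 6 values at 6 and 9 at 8 total 108.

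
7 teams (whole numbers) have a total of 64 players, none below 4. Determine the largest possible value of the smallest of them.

9

The 7 values sum to 64, so their minimum is at most ⌊64/7⌋ = 9.
Equality holds with 6 values of 9 and 1 value of 10.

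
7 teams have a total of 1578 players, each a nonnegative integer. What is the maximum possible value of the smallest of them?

225

The 7 values sum to 1578, so their minimum is at most ⌊1578/7⌋ = 225.
Achievable: 4 of them at 225 and 3 at 226 total 1578.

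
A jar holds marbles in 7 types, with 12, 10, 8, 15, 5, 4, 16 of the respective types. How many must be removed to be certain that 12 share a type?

61

In the worst case you take as many as possible of each type without reaching 12: 11 + 10 + 8 + 11 + 5 + 4 + 11 = 60.
The next one must give 12 of some type, so 60 + 1 = 61.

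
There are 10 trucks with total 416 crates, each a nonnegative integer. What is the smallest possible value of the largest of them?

If every one of the 10 were at most 41, the total would be at most 10 × 41 = 410 < 416.
Taking 4 copies of 41 and 6 copies of 42 gives exactly 416, so 42 is attained.

42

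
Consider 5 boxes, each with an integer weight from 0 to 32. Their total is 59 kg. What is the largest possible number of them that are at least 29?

If k of the values are ≥ 29, the total is ≥ 29k + 0(5 − k).
Setting 29k + 0(5 − k) ≤ 59 gives 29k ≤ 59, so k ≤ 2.
k = 2 is achieved by 2 values at 29 and 3 at 0, total 58; add 1 to one value (staying below 29) to reach 59.

2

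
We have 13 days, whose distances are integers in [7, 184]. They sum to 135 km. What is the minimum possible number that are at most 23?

Let j be the number exceeding 23. Then the total is ≥ 24·j + 7·(13 − j) = 91 + 17j.
So 17j ≤ 44 and j ≤ 2; hence at least 13 − 2 = 11 are ≤ 23.
Exactly 11 works: 11 values at 7 and 2 at 24 total 125; raise one of the low values by 10 (still ≤ 23) to hit 135.

11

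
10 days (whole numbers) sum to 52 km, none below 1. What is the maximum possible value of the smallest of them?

5

If every one of the 10 were at least 6, the total would be at least 10 × 6 = 60 > 52.
Taking 8 copies of 5 and 2 copies of 6 gives exactly 52, so 5 is attained.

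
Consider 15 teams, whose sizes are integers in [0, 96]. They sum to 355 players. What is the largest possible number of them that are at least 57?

6

Suppose k of them are at least 57. Those contribute at least 57 each and the other 15 − k at least 0 each.
So the total is at least 57k + 0(15 − k) = 0 + 57k. This must be ≤ 355, giving k ≤ 6.
k = 6 is achieved by 6 values at 57 and 9 at 0, total 342; add 13 to one value (staying below 57) to reach 355.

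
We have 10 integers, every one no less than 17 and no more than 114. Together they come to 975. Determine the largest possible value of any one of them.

114

Maximizing one value means minimizing the remaining 9.
The other 9 contribute at least 9 × 17 = 153, leaving at most 975 − 153 = 822.
But each integer is capped at 114, so the maximum is 114.
Achievable: one at 114 and the other 9 totalling 861, which fits since 9 × 17 ≤ 861 ≤ 9 × 114.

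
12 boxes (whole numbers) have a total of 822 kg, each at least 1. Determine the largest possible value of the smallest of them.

The average is 822/12 < 69, so some value is ≤ 68.
Achievable: 6 of them at 68 and 6 at 69 total 822.

68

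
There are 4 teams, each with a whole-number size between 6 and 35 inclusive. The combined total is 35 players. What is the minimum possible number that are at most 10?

2

Each value above 10 is at least 11, contributing at least 11 − 6 = 5 above the floor 6.
The sum exceeds the floor total 24 by 11, so at most ⌊11/5⌋ = 2 exceed 10, and at least 2 are ≤ 10.
Exactly 2 works: 2 values at 6 and 2 at 11 total 34; raise one of the low values by 1 (still ≤ 10) to hit 35.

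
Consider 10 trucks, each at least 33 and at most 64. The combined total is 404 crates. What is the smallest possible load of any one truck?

33

Minimizing one value means maximizing the remaining 9.
The other 9 can take up 9 × 64 = 576 ≥ 404 − 33, so one truck can sit at its floor of 33.
Achievable: one at 33 and the other 9 totalling 371, which fits since 9 × 33 ≤ 371 ≤ 9 × 64.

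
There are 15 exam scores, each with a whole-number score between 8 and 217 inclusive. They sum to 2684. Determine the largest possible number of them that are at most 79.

Suppose k of them are at most 79. Those contribute at most 79 each and the rest at most 217 each.
So the total is at most 79k + 217(15 − k) = 3255 − 138k. This must still be ≥ 2684, so k ≤ 4.
k = 4 is achieved by 4 values at 79 and 11 at 217, total 2703; lower one of the 217's by 19 (still > 79) to reach 2684.

4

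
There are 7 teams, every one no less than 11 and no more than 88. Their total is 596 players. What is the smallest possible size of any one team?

68

Minimizing one value means maximizing the remaining 6.
The other 6 contribute at most 6 × 88 = 528, leaving at least 596 − 528 = 68.
Since 68 ≥ 11, this is achievable: one at 68 and 6 at 88.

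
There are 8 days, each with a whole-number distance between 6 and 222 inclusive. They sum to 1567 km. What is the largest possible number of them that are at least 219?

7

Suppose k of them are at least 219. Those contribute at least 219 each and the other 8 − k at least 6 each.
So the total is at least 219k + 6(8 − k) = 48 + 213k. This must be ≤ 1567, giving k ≤ 7.
k = 7 is achieved by 7 values at 219 and 1 at 6, total 1539; add 28 to one value (staying below 219) to reach 1567.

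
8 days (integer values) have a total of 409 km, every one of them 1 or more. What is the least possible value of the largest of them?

52

The 8 values sum to 409, so their maximum is at least ⌈409/8⌉ = 52.
Equality holds with 1 value of 52 and 7 values of 51.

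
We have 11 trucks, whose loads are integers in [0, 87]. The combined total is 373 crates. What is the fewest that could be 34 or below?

Each value above 34 is at least 35, contributing at least 35 − 0 = 35 above the floor 0.
The sum exceeds the floor total 0 by 373, so at most ⌊373/35⌋ = 10 exceed 34, and at least 1 are ≤ 34.
Exactly 1 works: 1 value at 0 and 10 at 35 total 350; raise one of the low values by 23 (still ≤ 34) to hit 373.

1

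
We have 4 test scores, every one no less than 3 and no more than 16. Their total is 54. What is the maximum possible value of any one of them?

16

To make one score as large as possible, make the other 3 as small as possible.
The other 3 contribute at least 3 × 3 = 9, leaving at most 54 − 9 = 45.
But each score is capped at 16, so the maximum is 16.
Achievable: one at 16 and the other 3 totalling 38, which fits since 3 × 3 ≤ 38 ≤ 3 × 16.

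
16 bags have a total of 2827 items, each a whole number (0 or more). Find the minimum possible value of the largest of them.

The 16 values sum to 2827, so their maximum is at least ⌈2827/16⌉ = 177.
Taking 5 copies of 176 and 11 copies of 177 gives exactly 2827, so 177 is attained.

177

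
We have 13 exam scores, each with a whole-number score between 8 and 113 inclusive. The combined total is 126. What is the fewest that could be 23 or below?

12

Each value above 23 is at least 24, contributing at least 24 − 8 = 16 above the floor 8.
The sum exceeds the floor total 104 by 22, so at most ⌊22/16⌋ = 1 exceed 23, and at least 12 are ≤ 23.
Exactly 12 works: 12 values at 8 and 1 at 24 total 120; raise one of the low values by 6 (still ≤ 23) to hit 126.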